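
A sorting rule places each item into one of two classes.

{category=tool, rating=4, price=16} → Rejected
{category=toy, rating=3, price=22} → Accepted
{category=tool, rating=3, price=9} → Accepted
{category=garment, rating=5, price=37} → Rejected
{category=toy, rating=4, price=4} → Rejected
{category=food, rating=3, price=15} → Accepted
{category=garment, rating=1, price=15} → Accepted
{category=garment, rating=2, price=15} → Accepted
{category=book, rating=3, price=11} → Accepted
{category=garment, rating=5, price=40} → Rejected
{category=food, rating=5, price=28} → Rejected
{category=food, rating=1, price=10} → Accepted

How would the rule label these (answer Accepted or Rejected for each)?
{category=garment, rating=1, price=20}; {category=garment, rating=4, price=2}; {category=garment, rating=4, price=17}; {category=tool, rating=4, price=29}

A rule that fits every label: rating ≤ 3 — true of each 'Accepted' example, false of each 'Rejected' one.
Accepted: {category=garment, rating=1, price=20}, since rating = 1. Rejected: {category=garment, rating=4, price=2}, since rating = 4. Rejected: {category=garment, rating=4, price=17}, since rating = 4. Rejected: {category=tool, rating=4, price=29}, since rating = 4.

Accepted, Rejected, Rejected, Rejected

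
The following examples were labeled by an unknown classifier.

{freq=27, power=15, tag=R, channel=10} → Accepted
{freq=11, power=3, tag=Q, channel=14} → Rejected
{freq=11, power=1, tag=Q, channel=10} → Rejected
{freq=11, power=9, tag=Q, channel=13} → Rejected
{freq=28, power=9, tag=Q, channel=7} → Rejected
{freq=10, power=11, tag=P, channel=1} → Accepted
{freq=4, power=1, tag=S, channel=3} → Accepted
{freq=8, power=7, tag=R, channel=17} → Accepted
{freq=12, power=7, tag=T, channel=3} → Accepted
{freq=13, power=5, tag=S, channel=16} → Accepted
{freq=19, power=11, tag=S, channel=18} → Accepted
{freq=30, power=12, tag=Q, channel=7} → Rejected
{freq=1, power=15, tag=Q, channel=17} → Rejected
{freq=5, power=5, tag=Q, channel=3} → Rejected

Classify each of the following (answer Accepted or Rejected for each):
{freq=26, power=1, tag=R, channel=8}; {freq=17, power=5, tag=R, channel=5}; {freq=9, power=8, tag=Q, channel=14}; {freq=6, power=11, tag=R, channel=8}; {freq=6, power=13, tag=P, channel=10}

The classifier is using: tag is not Q.

Accepted, Accepted, Rejected, Accepted, Accepted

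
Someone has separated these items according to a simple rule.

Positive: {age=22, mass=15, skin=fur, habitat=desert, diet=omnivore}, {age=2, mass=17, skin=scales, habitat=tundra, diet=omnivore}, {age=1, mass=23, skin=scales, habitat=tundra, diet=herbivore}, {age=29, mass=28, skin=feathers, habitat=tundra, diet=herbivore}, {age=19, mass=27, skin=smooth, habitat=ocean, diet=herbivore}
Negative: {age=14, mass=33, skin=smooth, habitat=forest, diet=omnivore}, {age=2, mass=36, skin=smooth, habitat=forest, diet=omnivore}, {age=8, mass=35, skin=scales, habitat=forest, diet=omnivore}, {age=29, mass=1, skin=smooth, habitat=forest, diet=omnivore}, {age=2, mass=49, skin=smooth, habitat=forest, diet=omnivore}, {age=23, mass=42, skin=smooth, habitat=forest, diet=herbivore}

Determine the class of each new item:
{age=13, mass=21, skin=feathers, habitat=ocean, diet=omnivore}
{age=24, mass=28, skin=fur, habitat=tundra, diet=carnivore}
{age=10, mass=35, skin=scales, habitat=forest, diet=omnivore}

Positive, Positive, Negative

The rule appears to be: habitat is not forest.
{age=13, mass=21, skin=feathers, habitat=ocean, diet=omnivore} — habitat is ocean, hence Positive.
{age=24, mass=28, skin=fur, habitat=tundra, diet=carnivore} — habitat is tundra, hence Positive.
{age=10, mass=35, skin=scales, habitat=forest, diet=omnivore} — habitat is forest, hence Negative.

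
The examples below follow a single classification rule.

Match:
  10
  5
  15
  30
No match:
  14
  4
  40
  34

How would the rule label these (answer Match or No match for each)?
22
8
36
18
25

No match, No match, No match, No match, Match

All 'Match' examples share one property — multiple of 5 AND at most 30 — and every 'No match' example lacks it.
22 — 22 = 5·4 + 2, 22 ≤ 30, hence No match. 8 — 8 = 5·1 + 3, 8 ≤ 30, hence No match. 36 — 36 = 5·7 + 1, 36 > 30, hence No match. 18 — 18 = 5·3 + 3, 18 ≤ 30, hence No match. 25 — 25 = 5·5, 25 ≤ 30, hence Match.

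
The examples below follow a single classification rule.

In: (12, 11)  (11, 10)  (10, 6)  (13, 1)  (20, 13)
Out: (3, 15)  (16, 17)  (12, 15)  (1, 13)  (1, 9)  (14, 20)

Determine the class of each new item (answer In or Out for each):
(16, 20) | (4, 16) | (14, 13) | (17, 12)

The distinguishing property — first > second — holds for all the 'In' cases and none of the 'Out' cases.
(16, 20): 16 < 20 — does not satisfy this, so Out. (4, 16): 4 < 16 — does not satisfy this, so Out. (14, 13): 14 > 13 — checks out, so In. (17, 12): 17 > 12 — checks out, so In.

Out, Out, In, In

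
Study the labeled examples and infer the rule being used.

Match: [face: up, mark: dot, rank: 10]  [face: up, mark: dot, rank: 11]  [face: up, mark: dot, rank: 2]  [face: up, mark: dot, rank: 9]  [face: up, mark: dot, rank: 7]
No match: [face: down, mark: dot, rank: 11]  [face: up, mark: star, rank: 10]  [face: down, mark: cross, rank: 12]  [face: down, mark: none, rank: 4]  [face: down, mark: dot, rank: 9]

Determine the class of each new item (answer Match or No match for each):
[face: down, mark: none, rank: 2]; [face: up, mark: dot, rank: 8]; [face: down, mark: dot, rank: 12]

No match, Match, No match

One predicate separates the groups cleanly: face is up AND mark is dot.
[face: down, mark: none, rank: 2] — face is down, mark is none, hence No match.
[face: up, mark: dot, rank: 8] — face is up, mark is dot, hence Match.
[face: down, mark: dot, rank: 12] — face is down, mark is dot, hence No match.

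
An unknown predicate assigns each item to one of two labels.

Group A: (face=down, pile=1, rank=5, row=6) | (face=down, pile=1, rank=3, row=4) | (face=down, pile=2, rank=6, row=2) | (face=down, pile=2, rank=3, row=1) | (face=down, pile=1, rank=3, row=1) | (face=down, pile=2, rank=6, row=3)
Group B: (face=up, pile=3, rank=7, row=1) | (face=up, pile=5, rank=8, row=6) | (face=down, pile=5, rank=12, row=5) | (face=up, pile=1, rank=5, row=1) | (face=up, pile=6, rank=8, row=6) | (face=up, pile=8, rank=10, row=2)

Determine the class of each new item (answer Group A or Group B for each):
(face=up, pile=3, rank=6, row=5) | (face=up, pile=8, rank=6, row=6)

Group B, Group B

The common property of the 'Group A' items is: face is down AND pile ≤ 2. No 'Group B' item has it.
Group B: (face=up, pile=3, rank=6, row=5), since face is up, pile = 3.
Group B: (face=up, pile=8, rank=6, row=6), since face is up, pile = 8.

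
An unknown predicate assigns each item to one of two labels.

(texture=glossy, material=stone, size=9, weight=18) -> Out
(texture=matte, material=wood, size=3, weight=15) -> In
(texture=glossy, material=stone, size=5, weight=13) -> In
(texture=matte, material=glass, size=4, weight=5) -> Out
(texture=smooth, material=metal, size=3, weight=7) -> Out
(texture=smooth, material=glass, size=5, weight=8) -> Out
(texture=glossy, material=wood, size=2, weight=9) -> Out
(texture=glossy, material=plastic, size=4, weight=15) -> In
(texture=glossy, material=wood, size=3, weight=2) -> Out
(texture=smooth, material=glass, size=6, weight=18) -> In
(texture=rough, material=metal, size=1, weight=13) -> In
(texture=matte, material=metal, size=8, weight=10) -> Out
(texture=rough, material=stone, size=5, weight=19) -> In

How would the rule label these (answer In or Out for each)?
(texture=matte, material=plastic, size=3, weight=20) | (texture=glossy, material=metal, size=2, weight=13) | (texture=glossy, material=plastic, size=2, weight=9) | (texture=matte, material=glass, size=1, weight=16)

A rule that fits every label: size ≤ 6 AND weight ≥ 10 — true of each 'In' example, false of each 'Out' one.
(texture=matte, material=plastic, size=3, weight=20) — size = 3, weight = 20, hence In. (texture=glossy, material=metal, size=2, weight=13) — size = 2, weight = 13, hence In. (texture=glossy, material=plastic, size=2, weight=9) — size = 2, weight = 9, hence Out. (texture=matte, material=glass, size=1, weight=16) — size = 1, weight = 16, hence In.

In, In, Out, In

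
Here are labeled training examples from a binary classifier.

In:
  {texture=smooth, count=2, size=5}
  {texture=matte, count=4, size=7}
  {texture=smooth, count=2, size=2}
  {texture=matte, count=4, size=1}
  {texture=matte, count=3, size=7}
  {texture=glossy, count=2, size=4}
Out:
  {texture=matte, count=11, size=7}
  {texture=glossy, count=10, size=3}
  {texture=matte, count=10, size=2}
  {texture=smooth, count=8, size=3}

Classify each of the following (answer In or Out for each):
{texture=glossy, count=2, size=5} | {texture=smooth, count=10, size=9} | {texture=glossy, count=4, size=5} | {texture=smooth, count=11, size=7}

In, Out, In, Out

All 'In' examples share one property — count ≤ 4 — and every 'Out' example lacks it.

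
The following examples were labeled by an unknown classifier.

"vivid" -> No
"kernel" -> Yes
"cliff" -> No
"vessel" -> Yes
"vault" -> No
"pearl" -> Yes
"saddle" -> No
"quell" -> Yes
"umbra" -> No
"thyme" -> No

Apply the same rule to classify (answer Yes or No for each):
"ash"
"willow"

The common property of the 'Yes' items is: ends with 'l'. No 'No' item has it.
"ash" — ends with 'h', hence No. "willow" — ends with 'w', hence No.

No, No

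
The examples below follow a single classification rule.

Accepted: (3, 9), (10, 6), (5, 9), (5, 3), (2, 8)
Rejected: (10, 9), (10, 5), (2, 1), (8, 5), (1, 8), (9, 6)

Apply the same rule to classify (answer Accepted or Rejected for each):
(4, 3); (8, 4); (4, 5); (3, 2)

Rejected, Accepted, Rejected, Rejected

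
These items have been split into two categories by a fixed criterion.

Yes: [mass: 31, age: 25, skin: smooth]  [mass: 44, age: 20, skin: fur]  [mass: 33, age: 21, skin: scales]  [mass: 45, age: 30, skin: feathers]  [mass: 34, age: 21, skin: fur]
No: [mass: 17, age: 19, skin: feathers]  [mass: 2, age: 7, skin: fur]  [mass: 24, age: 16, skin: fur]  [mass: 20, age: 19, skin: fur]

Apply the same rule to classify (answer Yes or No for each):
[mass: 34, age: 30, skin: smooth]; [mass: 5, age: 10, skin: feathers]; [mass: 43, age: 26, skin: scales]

Rule: age ≥ 20. This holds for each 'Yes' example and fails for each 'No' one.
Yes: [mass: 34, age: 30, skin: smooth], since age = 30. No: [mass: 5, age: 10, skin: feathers], since age = 10. Yes: [mass: 43, age: 26, skin: scales], since age = 26.

Yes, No, Yes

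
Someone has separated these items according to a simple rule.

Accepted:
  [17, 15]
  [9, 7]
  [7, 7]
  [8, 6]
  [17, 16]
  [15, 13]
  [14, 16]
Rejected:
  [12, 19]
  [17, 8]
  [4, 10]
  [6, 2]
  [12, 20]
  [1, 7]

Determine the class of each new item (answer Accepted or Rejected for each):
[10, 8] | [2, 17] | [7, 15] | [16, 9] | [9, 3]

The common property of the 'Accepted' items is: |first − second| ≤ 2. No 'Rejected' item has it.

Accepted, Rejected, Rejected, Rejected, Rejected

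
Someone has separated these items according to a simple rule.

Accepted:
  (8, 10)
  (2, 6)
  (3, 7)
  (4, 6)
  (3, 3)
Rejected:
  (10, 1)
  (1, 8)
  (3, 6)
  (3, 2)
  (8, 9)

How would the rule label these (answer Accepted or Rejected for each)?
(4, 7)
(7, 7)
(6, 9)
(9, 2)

Rejected, Accepted, Rejected, Rejected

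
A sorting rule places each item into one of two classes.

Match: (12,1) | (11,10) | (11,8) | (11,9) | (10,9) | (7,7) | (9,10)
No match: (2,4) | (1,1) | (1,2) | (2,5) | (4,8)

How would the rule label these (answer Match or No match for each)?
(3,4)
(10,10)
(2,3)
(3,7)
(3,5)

No match, Match, No match, No match, No match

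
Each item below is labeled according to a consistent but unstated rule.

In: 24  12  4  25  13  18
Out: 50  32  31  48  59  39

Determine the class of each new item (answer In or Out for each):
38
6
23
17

Out, In, In, In

The simplest hypothesis consistent with all the labels is: at most 25.
38 → 38 > 25 → Out.
6 → 6 ≤ 25 → In.
23 → 23 ≤ 25 → In.
17 → 17 ≤ 25 → In.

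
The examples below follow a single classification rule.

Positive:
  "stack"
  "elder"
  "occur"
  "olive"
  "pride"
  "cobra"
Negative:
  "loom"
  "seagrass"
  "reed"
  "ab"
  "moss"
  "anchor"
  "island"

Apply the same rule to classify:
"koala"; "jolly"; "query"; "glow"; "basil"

Positive, Positive, Positive, Negative, Positive

Rule: odd length. This holds for each 'Positive' example and fails for each 'Negative' one.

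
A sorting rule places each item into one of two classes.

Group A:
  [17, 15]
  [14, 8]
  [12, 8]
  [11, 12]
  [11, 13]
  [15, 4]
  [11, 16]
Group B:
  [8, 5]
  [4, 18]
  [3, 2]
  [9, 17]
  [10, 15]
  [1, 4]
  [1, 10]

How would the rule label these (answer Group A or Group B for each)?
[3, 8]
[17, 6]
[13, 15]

'Group A' ⟺ first ≥ 11.
Group B: [3, 8], since first 3. Group A: [17, 6], since first 17. Group A: [13, 15], since first 13.

Group B, Group A, Group A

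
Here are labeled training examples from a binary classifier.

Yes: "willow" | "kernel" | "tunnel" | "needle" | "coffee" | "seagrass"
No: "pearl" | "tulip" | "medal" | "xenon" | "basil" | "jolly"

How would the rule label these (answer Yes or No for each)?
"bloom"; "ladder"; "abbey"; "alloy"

The pattern is that an item is 'Yes' exactly when: even length.
"bloom": No (length 5). "ladder": Yes (length 6). "abbey": No (length 5). "alloy": No (length 5).

No, Yes, No, No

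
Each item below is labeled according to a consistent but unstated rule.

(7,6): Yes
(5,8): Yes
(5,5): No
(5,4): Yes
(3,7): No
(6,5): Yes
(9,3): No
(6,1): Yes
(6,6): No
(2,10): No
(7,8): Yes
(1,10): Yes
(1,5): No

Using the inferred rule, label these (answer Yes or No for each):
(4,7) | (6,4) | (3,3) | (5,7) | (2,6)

Yes, No, No, No, No

The common property of the 'Yes' items is: sum is odd. No 'No' item has it.
Yes: (4,7), since 4+7 = 11. No: (6,4), since 6+4 = 10. No: (3,3), since 3+3 = 6. No: (5,7), since 5+7 = 12. No: (2,6), since 2+6 = 8.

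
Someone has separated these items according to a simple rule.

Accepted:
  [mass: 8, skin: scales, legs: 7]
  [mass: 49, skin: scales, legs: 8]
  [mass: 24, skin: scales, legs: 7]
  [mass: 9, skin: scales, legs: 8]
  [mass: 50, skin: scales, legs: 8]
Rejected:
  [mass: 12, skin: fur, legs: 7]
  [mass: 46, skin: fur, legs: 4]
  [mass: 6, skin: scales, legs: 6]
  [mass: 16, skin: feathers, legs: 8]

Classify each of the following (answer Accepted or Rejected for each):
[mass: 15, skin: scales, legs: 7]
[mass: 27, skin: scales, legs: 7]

The simplest hypothesis consistent with all the labels is: skin is scales AND legs ≥ 7.
[mass: 15, skin: scales, legs: 7]: skin is scales, legs = 7 — checks out, so Accepted. [mass: 27, skin: scales, legs: 7]: skin is scales, legs = 7 — checks out, so Accepted.

Accepted, Accepted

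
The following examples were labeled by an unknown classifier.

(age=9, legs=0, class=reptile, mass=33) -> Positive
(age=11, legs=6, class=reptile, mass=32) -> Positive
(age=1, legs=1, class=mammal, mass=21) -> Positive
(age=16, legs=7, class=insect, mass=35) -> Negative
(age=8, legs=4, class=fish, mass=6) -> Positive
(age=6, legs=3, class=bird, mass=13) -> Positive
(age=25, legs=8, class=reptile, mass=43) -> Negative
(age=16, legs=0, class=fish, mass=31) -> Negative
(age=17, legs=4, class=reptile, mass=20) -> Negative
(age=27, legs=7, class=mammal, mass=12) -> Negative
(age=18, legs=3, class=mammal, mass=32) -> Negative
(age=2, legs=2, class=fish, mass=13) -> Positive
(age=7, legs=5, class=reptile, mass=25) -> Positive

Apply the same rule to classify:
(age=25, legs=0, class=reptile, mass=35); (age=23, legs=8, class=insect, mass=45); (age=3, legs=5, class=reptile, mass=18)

The distinguishing property — age ≤ 11 — holds for all the 'Positive' cases and none of the 'Negative' cases.

Negative, Negative, Positive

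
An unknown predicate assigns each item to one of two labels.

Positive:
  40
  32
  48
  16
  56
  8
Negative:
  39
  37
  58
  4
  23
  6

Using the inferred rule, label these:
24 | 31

'Positive' ⟺ multiple of 8.
24 → 24 = 8·3 → Positive.
31 → 31 = 8·3 + 7 → Negative.

Positive, Negative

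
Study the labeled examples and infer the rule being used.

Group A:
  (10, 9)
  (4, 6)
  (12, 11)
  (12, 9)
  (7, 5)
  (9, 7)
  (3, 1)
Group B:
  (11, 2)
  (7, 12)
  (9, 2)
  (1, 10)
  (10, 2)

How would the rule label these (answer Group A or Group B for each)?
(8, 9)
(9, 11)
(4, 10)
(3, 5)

The common property of the 'Group A' items is: |first − second| ≤ 3. No 'Group B' item has it.
(8, 9): Group A (|8−9| = 1). (9, 11): Group A (|9−11| = 2). (4, 10): Group B (|4−10| = 6). (3, 5): Group A (|3−5| = 2).

Group A, Group A, Group B, Group A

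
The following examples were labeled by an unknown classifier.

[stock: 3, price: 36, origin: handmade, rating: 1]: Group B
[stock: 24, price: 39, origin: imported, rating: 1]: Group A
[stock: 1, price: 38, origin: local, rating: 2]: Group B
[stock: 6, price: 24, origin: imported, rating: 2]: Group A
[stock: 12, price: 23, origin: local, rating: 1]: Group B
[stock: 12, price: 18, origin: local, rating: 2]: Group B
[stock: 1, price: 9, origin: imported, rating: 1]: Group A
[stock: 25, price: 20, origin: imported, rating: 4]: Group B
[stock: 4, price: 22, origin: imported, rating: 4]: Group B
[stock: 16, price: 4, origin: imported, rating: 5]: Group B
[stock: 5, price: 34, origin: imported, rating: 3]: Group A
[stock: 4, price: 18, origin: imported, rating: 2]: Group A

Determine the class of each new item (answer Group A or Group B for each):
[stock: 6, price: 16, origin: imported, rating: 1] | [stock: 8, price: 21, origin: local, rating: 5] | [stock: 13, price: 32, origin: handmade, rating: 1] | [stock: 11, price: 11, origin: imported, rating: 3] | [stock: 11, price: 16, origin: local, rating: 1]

'Group A' ⟺ origin is imported AND rating ≤ 3.
[stock: 6, price: 16, origin: imported, rating: 1]: origin is imported, rating = 1 — matches, so Group A.
[stock: 8, price: 21, origin: local, rating: 5]: origin is local, rating = 5 — does not satisfy this, so Group B.
[stock: 13, price: 32, origin: handmade, rating: 1]: origin is handmade, rating = 1 — does not satisfy this, so Group B.
[stock: 11, price: 11, origin: imported, rating: 3]: origin is imported, rating = 3 — matches, so Group A.
[stock: 11, price: 16, origin: local, rating: 1]: origin is local, rating = 1 — does not satisfy this, so Group B.

Group A, Group B, Group B, Group A, Group B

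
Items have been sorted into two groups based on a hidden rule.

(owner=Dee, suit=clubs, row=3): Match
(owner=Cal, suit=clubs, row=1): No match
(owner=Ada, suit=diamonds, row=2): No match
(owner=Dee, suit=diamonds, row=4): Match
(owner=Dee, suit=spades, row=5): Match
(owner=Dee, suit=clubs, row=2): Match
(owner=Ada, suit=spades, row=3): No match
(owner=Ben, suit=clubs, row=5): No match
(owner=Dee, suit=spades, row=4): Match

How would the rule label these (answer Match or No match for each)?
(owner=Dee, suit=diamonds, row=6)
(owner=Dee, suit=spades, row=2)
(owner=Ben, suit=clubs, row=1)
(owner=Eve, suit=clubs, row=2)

The distinguishing property — owner is Dee — holds for all the 'Match' cases and none of the 'No match' cases.
(owner=Dee, suit=diamonds, row=6): owner is Dee, fits → Match. (owner=Dee, suit=spades, row=2): owner is Dee, fits → Match. (owner=Ben, suit=clubs, row=1): owner is Ben, doesn't match → No match. (owner=Eve, suit=clubs, row=2): owner is Eve, doesn't match → No match.

Match, Match, No match, No match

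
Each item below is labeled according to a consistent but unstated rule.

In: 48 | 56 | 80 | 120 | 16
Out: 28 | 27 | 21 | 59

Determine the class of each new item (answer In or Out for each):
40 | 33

In, Out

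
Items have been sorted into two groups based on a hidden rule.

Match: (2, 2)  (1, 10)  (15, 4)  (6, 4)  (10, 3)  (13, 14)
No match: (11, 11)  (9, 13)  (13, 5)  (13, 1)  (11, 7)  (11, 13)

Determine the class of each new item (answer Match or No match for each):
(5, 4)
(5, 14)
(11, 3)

One predicate separates the groups cleanly: product is even.

Match, Match, No match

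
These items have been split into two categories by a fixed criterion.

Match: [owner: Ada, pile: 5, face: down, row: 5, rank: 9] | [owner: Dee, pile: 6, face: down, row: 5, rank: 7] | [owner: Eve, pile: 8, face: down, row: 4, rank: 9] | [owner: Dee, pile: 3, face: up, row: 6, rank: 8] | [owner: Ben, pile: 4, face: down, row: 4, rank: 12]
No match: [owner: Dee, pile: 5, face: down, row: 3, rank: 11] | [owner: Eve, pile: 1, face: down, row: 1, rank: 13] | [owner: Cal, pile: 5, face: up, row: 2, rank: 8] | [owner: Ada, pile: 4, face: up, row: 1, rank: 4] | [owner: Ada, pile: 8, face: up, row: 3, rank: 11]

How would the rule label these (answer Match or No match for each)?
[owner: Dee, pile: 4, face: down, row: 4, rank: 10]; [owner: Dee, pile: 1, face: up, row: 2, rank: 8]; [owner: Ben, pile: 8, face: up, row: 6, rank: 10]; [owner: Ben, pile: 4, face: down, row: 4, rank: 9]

Match, No match, Match, Match

The classifier is using: row ≥ 4.
Match: [owner: Dee, pile: 4, face: down, row: 4, rank: 10], since row = 4. No match: [owner: Dee, pile: 1, face: up, row: 2, rank: 8], since row = 2. Match: [owner: Ben, pile: 8, face: up, row: 6, rank: 10], since row = 6. Match: [owner: Ben, pile: 4, face: down, row: 4, rank: 9], since row = 4.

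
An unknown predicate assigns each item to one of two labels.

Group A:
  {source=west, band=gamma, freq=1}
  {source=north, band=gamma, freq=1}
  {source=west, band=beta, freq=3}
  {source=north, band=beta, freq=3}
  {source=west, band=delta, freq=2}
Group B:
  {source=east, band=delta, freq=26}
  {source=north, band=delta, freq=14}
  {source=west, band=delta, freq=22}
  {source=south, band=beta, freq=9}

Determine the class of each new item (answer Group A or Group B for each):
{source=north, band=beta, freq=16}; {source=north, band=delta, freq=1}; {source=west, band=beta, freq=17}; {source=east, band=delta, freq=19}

One predicate separates the groups cleanly: freq ≤ 3.
{source=north, band=beta, freq=16}: freq = 16 — does not fit, so Group B. {source=north, band=delta, freq=1}: freq = 1 — passes, so Group A. {source=west, band=beta, freq=17}: freq = 17 — does not fit, so Group B. {source=east, band=delta, freq=19}: freq = 19 — does not fit, so Group B.

Group B, Group A, Group B, Group B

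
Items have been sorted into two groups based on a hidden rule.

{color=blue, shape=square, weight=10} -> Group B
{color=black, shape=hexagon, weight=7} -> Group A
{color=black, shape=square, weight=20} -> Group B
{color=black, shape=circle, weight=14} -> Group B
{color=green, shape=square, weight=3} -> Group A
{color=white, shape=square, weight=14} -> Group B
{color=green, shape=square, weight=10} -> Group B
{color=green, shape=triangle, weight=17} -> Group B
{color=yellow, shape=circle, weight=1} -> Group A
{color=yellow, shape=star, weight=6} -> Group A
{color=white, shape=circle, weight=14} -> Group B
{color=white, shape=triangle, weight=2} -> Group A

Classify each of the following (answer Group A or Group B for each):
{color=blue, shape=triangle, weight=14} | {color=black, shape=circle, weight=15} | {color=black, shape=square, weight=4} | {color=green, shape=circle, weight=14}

Group B, Group B, Group A, Group B

One predicate separates the groups cleanly: weight ≤ 7.
{color=blue, shape=triangle, weight=14} — weight = 14, hence Group B. {color=black, shape=circle, weight=15} — weight = 15, hence Group B. {color=black, shape=square, weight=4} — weight = 4, hence Group A. {color=green, shape=circle, weight=14} — weight = 14, hence Group B.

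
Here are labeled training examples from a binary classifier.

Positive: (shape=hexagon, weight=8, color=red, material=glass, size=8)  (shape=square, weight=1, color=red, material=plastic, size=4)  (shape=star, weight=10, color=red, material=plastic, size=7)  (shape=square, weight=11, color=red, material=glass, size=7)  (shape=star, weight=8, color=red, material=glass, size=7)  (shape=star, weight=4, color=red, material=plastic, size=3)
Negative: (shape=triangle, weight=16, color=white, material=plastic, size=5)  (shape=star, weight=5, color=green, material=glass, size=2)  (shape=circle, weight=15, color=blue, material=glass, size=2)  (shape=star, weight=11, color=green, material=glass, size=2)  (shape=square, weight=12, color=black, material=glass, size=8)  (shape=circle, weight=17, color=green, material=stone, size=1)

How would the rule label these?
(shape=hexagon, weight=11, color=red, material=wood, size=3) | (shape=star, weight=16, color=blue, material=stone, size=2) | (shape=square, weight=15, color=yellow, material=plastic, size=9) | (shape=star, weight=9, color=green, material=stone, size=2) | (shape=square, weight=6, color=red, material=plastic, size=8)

Positive, Negative, Negative, Negative, Positive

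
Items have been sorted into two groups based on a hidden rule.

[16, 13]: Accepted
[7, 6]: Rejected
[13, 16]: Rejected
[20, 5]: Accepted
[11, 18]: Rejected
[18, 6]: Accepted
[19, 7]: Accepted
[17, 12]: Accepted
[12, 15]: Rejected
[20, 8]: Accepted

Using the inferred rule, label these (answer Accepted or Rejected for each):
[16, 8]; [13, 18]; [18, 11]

Accepted, Rejected, Accepted

The classifier is using: first ≥ 15.
[16, 8] — first 16, hence Accepted.
[13, 18] — first 13, hence Rejected.
[18, 11] — first 18, hence Accepted.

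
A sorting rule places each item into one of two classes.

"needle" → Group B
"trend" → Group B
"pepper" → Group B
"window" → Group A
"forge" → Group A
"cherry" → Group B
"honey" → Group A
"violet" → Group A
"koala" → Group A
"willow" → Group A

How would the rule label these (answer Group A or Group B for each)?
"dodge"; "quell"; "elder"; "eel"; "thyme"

Rule: contains 'o'. This holds for each 'Group A' example and fails for each 'Group B' one.
"dodge" → has 'o' → Group A. "quell" → no 'o' → Group B. "elder" → no 'o' → Group B. "eel" → no 'o' → Group B. "thyme" → no 'o' → Group B.

Group A, Group B, Group B, Group B, Group B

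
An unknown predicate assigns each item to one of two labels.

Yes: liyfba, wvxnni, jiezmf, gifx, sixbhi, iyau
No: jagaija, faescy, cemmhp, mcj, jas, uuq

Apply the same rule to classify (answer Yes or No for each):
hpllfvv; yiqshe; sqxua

Every 'Yes' example satisfies: even length AND contains 'i'. None of the 'No' examples do.

No, Yes, No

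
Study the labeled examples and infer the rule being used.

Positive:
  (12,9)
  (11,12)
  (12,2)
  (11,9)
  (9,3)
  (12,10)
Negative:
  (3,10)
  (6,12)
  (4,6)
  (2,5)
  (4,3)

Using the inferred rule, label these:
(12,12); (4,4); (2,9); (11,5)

The distinguishing property — first ≥ 9 — holds for all the 'Positive' cases and none of the 'Negative' cases.
(12,12) — first 12, hence Positive. (4,4) — first 4, hence Negative. (2,9) — first 2, hence Negative. (11,5) — first 11, hence Positive.

Positive, Negative, Negative, Positive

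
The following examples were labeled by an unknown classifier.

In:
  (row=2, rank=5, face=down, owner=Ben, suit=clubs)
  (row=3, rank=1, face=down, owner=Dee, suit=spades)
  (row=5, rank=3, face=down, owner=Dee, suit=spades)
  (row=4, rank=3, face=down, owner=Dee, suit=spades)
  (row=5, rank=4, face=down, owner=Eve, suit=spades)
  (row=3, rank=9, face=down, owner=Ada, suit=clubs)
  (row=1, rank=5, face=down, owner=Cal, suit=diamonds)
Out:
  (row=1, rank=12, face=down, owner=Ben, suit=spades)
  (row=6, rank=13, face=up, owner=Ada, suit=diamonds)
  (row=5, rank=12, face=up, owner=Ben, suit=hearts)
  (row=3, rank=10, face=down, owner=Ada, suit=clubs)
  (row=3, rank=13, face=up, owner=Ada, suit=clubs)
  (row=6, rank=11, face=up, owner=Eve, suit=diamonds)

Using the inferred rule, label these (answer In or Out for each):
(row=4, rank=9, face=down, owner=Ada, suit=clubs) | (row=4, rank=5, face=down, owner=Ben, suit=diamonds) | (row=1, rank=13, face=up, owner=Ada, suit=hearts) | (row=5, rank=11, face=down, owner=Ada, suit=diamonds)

In, In, Out, Out

The classifier is using: rank ≤ 9.
(row=4, rank=9, face=down, owner=Ada, suit=clubs): rank = 9 — matches, so In.
(row=4, rank=5, face=down, owner=Ben, suit=diamonds): rank = 5 — matches, so In.
(row=1, rank=13, face=up, owner=Ada, suit=hearts): rank = 13 — does not pass, so Out.
(row=5, rank=11, face=down, owner=Ada, suit=diamonds): rank = 11 — does not pass, so Out.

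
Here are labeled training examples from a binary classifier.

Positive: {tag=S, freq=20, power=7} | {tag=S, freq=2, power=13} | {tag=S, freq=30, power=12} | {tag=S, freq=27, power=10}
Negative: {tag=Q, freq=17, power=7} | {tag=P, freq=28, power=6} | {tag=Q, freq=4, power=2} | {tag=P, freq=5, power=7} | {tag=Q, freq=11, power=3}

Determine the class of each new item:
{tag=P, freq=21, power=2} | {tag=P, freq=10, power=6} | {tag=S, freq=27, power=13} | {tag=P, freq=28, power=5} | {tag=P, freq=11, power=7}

Comparing the two groups points to one rule — tag is S.
Negative: {tag=P, freq=21, power=2}, since tag is P. Negative: {tag=P, freq=10, power=6}, since tag is P. Positive: {tag=S, freq=27, power=13}, since tag is S. Negative: {tag=P, freq=28, power=5}, since tag is P. Negative: {tag=P, freq=11, power=7}, since tag is P.

Negative, Negative, Positive, Negative, Negative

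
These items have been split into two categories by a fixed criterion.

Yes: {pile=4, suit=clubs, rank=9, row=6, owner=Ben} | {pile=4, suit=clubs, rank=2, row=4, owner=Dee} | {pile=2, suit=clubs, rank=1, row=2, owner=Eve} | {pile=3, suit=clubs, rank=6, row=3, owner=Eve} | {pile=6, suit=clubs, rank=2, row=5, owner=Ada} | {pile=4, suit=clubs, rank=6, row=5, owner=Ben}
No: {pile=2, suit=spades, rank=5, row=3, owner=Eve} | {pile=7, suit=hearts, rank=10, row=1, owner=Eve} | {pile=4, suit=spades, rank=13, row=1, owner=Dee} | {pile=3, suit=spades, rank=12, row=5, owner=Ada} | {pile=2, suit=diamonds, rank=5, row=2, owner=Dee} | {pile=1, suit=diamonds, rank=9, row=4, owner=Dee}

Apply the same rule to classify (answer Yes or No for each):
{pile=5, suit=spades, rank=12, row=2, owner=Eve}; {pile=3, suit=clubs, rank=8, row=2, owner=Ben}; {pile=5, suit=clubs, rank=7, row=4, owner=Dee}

Rule: suit is clubs. This holds for each 'Yes' example and fails for each 'No' one.
{pile=5, suit=spades, rank=12, row=2, owner=Eve}: suit is spades, fails the rule → No. {pile=3, suit=clubs, rank=8, row=2, owner=Ben}: suit is clubs, checks out → Yes. {pile=5, suit=clubs, rank=7, row=4, owner=Dee}: suit is clubs, checks out → Yes.

No, Yes, Yes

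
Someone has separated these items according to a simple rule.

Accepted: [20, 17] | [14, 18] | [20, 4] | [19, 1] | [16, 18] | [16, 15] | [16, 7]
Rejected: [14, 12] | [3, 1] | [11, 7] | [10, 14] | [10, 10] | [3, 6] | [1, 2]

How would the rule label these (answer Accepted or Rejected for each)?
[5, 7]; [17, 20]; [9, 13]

Rejected, Accepted, Rejected

The pattern is that an item is 'Accepted' exactly when: max ≥ 15.
[5, 7]: max 7 — fails the rule, so Rejected.
[17, 20]: max 20 — has this property, so Accepted.
[9, 13]: max 13 — fails the rule, so Rejected.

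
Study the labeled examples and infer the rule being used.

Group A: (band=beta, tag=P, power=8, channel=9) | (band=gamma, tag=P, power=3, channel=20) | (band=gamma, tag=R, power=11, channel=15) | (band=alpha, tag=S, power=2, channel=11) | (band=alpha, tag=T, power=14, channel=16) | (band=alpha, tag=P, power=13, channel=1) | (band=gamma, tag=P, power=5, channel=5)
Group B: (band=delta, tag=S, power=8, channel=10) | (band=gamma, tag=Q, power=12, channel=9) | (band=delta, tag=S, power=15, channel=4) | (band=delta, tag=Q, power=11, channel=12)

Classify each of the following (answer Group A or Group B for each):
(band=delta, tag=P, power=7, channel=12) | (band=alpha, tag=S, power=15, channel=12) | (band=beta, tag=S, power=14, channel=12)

One predicate separates the groups cleanly: band is not delta AND power ≠ 12.
(band=delta, tag=P, power=7, channel=12): Group B (band is delta, power = 7). (band=alpha, tag=S, power=15, channel=12): Group A (band is alpha, power = 15). (band=beta, tag=S, power=14, channel=12): Group A (band is beta, power = 14).

Group B, Group A, Group A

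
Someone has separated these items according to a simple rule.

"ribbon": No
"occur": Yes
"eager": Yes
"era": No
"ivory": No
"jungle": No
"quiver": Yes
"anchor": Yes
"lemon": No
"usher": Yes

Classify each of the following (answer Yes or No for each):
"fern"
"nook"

No, No

The classifier is using: ends with 'r'.
"fern": No (ends with 'n'). "nook": No (ends with 'k').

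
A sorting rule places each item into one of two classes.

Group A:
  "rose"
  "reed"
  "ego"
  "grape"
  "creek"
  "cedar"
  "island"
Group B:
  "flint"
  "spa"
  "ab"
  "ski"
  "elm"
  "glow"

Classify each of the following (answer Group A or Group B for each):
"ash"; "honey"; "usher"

Group B, Group A, Group A

All 'Group A' examples share one property — has ≥ 2 vowels — and every 'Group B' example lacks it.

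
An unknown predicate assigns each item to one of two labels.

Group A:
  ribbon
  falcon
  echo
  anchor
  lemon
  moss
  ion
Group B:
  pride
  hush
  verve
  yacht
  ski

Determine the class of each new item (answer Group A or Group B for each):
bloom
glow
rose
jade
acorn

Group A, Group A, Group A, Group B, Group A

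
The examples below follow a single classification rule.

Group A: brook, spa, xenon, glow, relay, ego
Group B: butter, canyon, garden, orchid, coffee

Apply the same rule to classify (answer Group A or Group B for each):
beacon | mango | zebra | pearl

Group B, Group A, Group A, Group A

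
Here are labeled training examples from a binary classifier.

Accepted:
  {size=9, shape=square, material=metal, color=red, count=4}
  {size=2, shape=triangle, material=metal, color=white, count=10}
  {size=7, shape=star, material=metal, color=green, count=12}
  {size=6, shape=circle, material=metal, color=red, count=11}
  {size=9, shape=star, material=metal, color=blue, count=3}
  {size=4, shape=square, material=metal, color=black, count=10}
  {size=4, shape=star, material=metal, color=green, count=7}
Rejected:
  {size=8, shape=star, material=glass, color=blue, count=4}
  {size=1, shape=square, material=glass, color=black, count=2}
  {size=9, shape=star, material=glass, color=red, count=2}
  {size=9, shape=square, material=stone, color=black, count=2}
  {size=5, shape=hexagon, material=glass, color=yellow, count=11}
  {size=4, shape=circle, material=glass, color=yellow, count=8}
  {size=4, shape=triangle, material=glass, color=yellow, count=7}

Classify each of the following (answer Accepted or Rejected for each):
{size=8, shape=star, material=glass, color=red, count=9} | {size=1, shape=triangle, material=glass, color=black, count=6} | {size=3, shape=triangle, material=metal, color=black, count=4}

All 'Accepted' examples share one property — material is metal — and every 'Rejected' example lacks it.
{size=8, shape=star, material=glass, color=red, count=9} — material is glass, hence Rejected. {size=1, shape=triangle, material=glass, color=black, count=6} — material is glass, hence Rejected. {size=3, shape=triangle, material=metal, color=black, count=4} — material is metal, hence Accepted.

Rejected, Rejected, Accepted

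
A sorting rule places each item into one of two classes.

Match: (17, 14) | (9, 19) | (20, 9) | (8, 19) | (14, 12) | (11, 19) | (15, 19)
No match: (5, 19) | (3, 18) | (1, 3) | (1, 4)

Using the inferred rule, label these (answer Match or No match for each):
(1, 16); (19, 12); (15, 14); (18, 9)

No match, Match, Match, Match

'Match' ⟺ sum ≥ 26.
(1, 16): 1+16 = 17, does not fit → No match. (19, 12): 19+12 = 31, satisfies this → Match. (15, 14): 15+14 = 29, satisfies this → Match. (18, 9): 18+9 = 27, satisfies this → Match.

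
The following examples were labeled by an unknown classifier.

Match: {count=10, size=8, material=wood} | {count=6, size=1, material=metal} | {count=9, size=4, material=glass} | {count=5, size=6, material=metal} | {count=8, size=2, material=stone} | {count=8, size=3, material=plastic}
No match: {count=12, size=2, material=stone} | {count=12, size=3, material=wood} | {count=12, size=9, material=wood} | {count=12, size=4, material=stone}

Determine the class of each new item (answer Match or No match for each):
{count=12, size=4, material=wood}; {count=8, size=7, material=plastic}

No match, Match

The classifier is using: count ≤ 10.
{count=12, size=4, material=wood}: count = 12, does not satisfy this → No match. {count=8, size=7, material=plastic}: count = 8, checks out → Match.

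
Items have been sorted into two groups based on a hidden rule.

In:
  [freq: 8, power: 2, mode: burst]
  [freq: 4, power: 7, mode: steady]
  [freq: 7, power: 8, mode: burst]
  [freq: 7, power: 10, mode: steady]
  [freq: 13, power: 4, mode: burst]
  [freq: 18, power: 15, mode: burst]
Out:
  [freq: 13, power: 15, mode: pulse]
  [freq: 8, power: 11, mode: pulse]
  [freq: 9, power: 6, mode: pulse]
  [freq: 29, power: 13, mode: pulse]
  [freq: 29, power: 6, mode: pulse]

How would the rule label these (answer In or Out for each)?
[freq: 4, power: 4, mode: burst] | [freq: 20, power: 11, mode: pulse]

In, Out

One predicate separates the groups cleanly: mode is not pulse.
In: [freq: 4, power: 4, mode: burst], since mode is burst.
Out: [freq: 20, power: 11, mode: pulse], since mode is pulse.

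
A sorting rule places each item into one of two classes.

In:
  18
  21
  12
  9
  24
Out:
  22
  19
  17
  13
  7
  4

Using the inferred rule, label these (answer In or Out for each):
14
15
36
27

Out, In, In, In

The distinguishing property — multiple of 3 — holds for all the 'In' cases and none of the 'Out' cases.
14 → 14 = 3·4 + 2 → Out. 15 → 15 = 3·5 → In. 36 → 36 = 3·12 → In. 27 → 27 = 3·9 → In.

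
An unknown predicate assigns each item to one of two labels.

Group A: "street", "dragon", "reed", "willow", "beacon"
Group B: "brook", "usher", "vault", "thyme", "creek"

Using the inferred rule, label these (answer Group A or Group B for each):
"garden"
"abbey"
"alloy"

Group A, Group B, Group B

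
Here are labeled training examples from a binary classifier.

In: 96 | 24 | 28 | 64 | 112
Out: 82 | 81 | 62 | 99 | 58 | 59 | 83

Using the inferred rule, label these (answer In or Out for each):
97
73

Out, Out

The distinguishing property — multiple of 4 — holds for all the 'In' cases and none of the 'Out' cases.
97: 97 = 4·24 + 1, does not fit → Out. 73: 73 = 4·18 + 1, does not fit → Out.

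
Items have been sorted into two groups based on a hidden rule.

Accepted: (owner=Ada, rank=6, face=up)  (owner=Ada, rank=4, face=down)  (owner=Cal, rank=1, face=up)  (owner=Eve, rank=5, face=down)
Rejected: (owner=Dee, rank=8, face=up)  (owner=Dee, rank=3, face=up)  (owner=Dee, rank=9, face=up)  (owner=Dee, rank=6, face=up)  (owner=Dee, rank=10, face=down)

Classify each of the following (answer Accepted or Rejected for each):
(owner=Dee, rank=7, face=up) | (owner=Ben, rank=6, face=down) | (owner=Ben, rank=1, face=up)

One predicate separates the groups cleanly: owner is not Dee.
Rejected: (owner=Dee, rank=7, face=up), since owner is Dee.
Accepted: (owner=Ben, rank=6, face=down), since owner is Ben.
Accepted: (owner=Ben, rank=1, face=up), since owner is Ben.

Rejected, Accepted, Accepted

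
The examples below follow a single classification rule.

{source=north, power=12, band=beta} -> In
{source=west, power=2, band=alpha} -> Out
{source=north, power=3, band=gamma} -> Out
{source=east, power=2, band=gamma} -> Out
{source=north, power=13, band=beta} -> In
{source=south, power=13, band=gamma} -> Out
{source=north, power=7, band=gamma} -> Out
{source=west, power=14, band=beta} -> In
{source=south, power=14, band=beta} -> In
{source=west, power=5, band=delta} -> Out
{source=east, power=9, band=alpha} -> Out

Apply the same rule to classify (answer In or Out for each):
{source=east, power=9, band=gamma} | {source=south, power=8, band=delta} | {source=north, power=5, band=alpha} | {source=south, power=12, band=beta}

Rule: band is beta. This holds for each 'In' example and fails for each 'Out' one.
{source=east, power=9, band=gamma} — band is gamma, hence Out.
{source=south, power=8, band=delta} — band is delta, hence Out.
{source=north, power=5, band=alpha} — band is alpha, hence Out.
{source=south, power=12, band=beta} — band is beta, hence In.

Out, Out, Out, In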